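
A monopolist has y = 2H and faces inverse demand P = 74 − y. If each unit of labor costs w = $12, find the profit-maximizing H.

H* = 17

Marginal revenue from the inverse demand is MR = 74 − 2y.
The marginal product is MP_H = 2.
A monopolist hires until marginal revenue product equals the wage: MR·MP_H = w.
(74 − 4H)·2 = 12, so H = 17.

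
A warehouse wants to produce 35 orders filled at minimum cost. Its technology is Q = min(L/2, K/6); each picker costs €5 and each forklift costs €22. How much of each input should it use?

L* = 70, K* = 210

With a fixed-proportions technology, the cost-minimizing bundle uses no slack in either input: L/2 = K/6 = Q.
So L = 2·35 = 70 and K = 6·35 = 210.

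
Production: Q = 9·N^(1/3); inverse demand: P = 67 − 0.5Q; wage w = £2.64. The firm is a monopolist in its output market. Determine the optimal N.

Marginal revenue from the inverse demand is MR = 67 − Q.
The marginal product is MP_N = 3·N^(-2/3).
A monopolist hires until marginal revenue product equals the wage: MR·MP_N = w.
At N, Q = 9·N^(1/3). Substituting and solving: (67 − 9·N^(1/3))·3·N^(-2/3) = 2.64 gives N = 125.

N* = 125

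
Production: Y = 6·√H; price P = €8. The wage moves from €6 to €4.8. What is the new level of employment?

H* = 25

From P·MP_H = w with MP_H = 3·H^(-1/2), the labor demand is H(w) = (24/w)^(2).
At w = 6: H = 16. At w = 4.8: H = 25.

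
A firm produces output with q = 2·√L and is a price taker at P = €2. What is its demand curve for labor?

MP_L = (1/2)·2·L^(-1/2) = L^(-1/2).
Setting P·MP_L = w: 2·L^(-1/2) = w.
Solving for L: L^(-1/2) = w/2, so L = (2/w)^(2).

L(w) = 4/w²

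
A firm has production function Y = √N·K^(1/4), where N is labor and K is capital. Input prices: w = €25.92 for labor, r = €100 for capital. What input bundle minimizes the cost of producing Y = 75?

Cost minimization requires the marginal rate of technical substitution to equal the input-price ratio: MP_N/MP_K = w/r.
Here MP_N/MP_K = (1/2)·(K/N)/(1/4) = 2·(K/N). Setting this equal to 25.92/100 = 0.2592 gives K = 0.1296N.
Substituting into Y = 75: N^(1/2)·(0.1296N)^(1/4) = 75.
Solving, N = 625 and K = 81.

N* = 625, K* = 81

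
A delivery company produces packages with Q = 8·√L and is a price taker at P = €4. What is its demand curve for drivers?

MP_L = (1/2)·8·L^(-1/2) = 4·L^(-1/2).
Setting P·MP_L = w: 16·L^(-1/2) = w.
Solving for L: L^(-1/2) = w/16, so L = (16/w)^(2).

L(w) = 256/w²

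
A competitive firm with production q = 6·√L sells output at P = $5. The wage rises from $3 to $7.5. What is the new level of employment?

L* = 4

From P·MP_L = w with MP_L = 3·L^(-1/2), the labor demand is L(w) = (15/w)^(2).
At w = 3: L = 25. At w = 7.5: L = 4.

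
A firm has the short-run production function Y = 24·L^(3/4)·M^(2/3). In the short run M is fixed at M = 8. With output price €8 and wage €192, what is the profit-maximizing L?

With M = 8, MP_L = (3/4)·24·L^(-1/4)·8^(2/3) = 72·L^(-1/4).
Profit maximization for a price taker requires P·MP_L = w: 8·72·L^(-1/4) = 192.
So L^(-1/4) = 1/3, which gives L = 81.

L* = 81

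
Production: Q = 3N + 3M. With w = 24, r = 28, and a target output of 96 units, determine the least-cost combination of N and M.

N* = 32, M* = 0

The inputs are perfect substitutes, so the firm uses whichever has the lower cost per unit of output.
Cost per unit of output via N is w/3 = 8; via M it is r/3 = 28/3. N is cheaper.
Producing Q = 96 with N alone: N = 32, M = 0.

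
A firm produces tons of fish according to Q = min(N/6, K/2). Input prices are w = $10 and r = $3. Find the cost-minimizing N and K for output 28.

N* = 168, K* = 56

With a fixed-proportions technology, the cost-minimizing bundle uses no slack in either input: N/6 = K/2 = Q.
So N = 6·28 = 168 and K = 2·28 = 56.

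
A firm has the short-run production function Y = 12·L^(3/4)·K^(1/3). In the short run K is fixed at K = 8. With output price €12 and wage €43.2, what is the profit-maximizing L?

L* = 625

With K = 8, MP_L = (3/4)·12·L^(-1/4)·8^(1/3) = 18·L^(-1/4).
Profit maximization for a price taker requires P·MP_L = w: 12·18·L^(-1/4) = 43.2.
So L^(-1/4) = 0.2, which gives L = 625.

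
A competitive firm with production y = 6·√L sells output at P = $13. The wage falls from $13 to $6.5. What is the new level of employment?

L* = 36

From P·MP_L = w with MP_L = 3·L^(-1/2), the labor demand is L(w) = (39/w)^(2).
At w = 13: L = 9. At w = 6.5: L = 36.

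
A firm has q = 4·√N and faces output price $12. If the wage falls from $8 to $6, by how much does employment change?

From P·MP_N = w with MP_N = 2·N^(-1/2), the labor demand is N(w) = (24/w)^(2).
At w = 8: N = 9. At w = 6: N = 16.
ΔN = 16 − 9 = 7.

ΔN = 7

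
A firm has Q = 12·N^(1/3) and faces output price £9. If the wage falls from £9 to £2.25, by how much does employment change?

ΔN = 56

From P·MP_N = w with MP_N = 4·N^(-2/3), the labor demand is N(w) = (36/w)^(3/2).
At w = 9: N = 8. At w = 2.25: N = 64.
ΔN = 64 − 8 = 56.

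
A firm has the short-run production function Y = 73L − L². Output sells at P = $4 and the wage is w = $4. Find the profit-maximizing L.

The marginal product of L is MP_L = 73 − 2L.
A price-taking firm hires until the value of the marginal product equals the wage: P·MP_L = w, so 4·(73 − 2L) = 4.
Then 73 − 2L = 1, giving L = 36.

L* = 36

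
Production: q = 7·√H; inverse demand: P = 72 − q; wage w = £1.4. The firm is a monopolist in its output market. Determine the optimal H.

Marginal revenue from the inverse demand is MR = 72 − 2q.
The marginal product is MP_H = 3.5·H^(-1/2).
A monopolist hires until marginal revenue product equals the wage: MR·MP_H = w.
At H, q = 7·√H. Substituting and solving: (72 − 14·√H)·3.5·H^(-1/2) = 1.4 gives H = 25.

H* = 25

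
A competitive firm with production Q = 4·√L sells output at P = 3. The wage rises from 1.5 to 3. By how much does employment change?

From P·MP_L = w with MP_L = 2·L^(-1/2), the labor demand is L(w) = (6/w)^(2).
At w = 1.5: L = 16. At w = 3: L = 4.
ΔL = 4 − 16 = -12.

ΔL = -12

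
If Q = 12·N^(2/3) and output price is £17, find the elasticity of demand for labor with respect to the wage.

MP_N = (2/3)·12·N^(-1/3), so P·MP_N = w gives 136·N^(-1/3) = w.
Solving, N(w) = (136/w)^(3). This is a constant-elasticity form: N ∝ w^(−3), so ε = −3.

ε = -3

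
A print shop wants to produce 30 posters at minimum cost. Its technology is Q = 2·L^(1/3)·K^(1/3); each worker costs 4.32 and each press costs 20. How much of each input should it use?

Cost minimization requires the marginal rate of technical substitution to equal the input-price ratio: MP_L/MP_K = w/r.
Here MP_L/MP_K = (1/3)·(K/L)/(1/3) = (K/L). Setting this equal to 4.32/20 = 0.216 gives K = 0.216L.
Substituting into Q = 30: 2·L^(1/3)·(0.216L)^(1/3) = 30.
Solving, L = 125 and K = 27.

L* = 125, K* = 27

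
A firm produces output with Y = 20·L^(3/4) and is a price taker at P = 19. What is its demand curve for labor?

L(w) = (285/w)^(4)

MP_L = (3/4)·20·L^(-1/4) = 15·L^(-1/4).
Setting P·MP_L = w: 285·L^(-1/4) = w.
Solving for L: L^(-1/4) = w/285, so L = (285/w)^(4).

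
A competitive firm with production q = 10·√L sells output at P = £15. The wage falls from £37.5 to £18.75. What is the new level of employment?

L* = 16

From P·MP_L = w with MP_L = 5·L^(-1/2), the labor demand is L(w) = (75/w)^(2).
At w = 37.5: L = 4. At w = 18.75: L = 16.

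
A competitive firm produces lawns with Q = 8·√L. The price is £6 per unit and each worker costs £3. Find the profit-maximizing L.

L* = 64

MP_L = (1/2)·8·L^(-1/2) = 4·L^(-1/2).
Profit maximization for a price taker requires P·MP_L = w: 6·4·L^(-1/2) = 3.
So L^(-1/2) = 0.125, which gives L = 64.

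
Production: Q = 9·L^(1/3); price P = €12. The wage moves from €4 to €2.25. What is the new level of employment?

L* = 64

From P·MP_L = w with MP_L = 3·L^(-2/3), the labor demand is L(w) = (36/w)^(3/2).
At w = 4: L = 27. At w = 2.25: L = 64.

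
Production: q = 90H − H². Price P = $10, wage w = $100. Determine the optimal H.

The marginal product of H is MP_H = 90 − 2H.
A price-taking firm hires until the value of the marginal product equals the wage: P·MP_H = w, so 10·(90 − 2H) = 100.
Then 90 − 2H = 10, giving H = 40.

H* = 40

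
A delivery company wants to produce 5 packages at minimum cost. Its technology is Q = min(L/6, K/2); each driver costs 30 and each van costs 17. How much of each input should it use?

L* = 30, K* = 10

With a fixed-proportions technology, the cost-minimizing bundle uses no slack in either input: L/6 = K/2 = Q.
So L = 6·5 = 30 and K = 2·5 = 10.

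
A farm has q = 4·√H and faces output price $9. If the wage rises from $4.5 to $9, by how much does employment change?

ΔH = -12

From P·MP_H = w with MP_H = 2·H^(-1/2), the labor demand is H(w) = (18/w)^(2).
At w = 4.5: H = 16. At w = 9: H = 4.
ΔH = 4 − 16 = -12.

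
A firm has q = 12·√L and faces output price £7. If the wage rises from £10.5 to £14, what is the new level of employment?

L* = 9

From P·MP_L = w with MP_L = 6·L^(-1/2), the labor demand is L(w) = (42/w)^(2).
At w = 10.5: L = 16. At w = 14: L = 9.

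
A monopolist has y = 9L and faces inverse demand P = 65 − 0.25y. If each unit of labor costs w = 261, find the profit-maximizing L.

L* = 8

Marginal revenue from the inverse demand is MR = 65 − 0.5y.
The marginal product is MP_L = 9.
A monopolist hires until marginal revenue product equals the wage: MR·MP_L = w.
(65 − 4.5L)·9 = 261, so L = 8.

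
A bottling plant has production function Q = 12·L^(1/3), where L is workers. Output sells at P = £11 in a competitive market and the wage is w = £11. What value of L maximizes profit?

MP_L = (1/3)·12·L^(-2/3) = 4·L^(-2/3).
Profit maximization for a price taker requires P·MP_L = w: 11·4·L^(-2/3) = 11.
So L^(-2/3) = 0.25, which gives L = 8.

L* = 8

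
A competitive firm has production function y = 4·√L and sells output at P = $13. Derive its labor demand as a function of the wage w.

L(w) = 676/w²

MP_L = (1/2)·4·L^(-1/2) = 2·L^(-1/2).
Setting P·MP_L = w: 26·L^(-1/2) = w.
Solving for L: L^(-1/2) = w/26, so L = (26/w)^(2).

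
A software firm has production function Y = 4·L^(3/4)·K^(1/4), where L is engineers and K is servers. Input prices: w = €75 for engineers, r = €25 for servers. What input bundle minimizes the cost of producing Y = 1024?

Cost minimization requires the marginal rate of technical substitution to equal the input-price ratio: MP_L/MP_K = w/r.
Here MP_L/MP_K = (3/4)·(K/L)/(1/4) = 3·(K/L). Setting this equal to 75/25 = 3 gives K = L.
Substituting into Y = 1024: 4·L^(3/4)·(L)^(1/4) = 1024.
Solving, L = 256 and K = 256.

L* = 256, K* = 256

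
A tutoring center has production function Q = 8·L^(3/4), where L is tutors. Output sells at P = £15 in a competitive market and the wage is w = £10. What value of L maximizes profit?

MP_L = (3/4)·8·L^(-1/4) = 6·L^(-1/4).
Profit maximization for a price taker requires P·MP_L = w: 15·6·L^(-1/4) = 10.
So L^(-1/4) = 1/9, which gives L = 6561.

L* = 6561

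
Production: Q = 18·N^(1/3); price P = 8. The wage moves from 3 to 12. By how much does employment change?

From P·MP_N = w with MP_N = 6·N^(-2/3), the labor demand is N(w) = (48/w)^(3/2).
At w = 3: N = 64. At w = 12: N = 8.
ΔN = 8 − 64 = -56.

ΔN = -56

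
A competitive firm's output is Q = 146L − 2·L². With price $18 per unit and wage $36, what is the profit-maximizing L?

The marginal product of L is MP_L = 146 − 4L.
A price-taking firm hires until the value of the marginal product equals the wage: P·MP_L = w, so 18·(146 − 4L) = 36.
Then 146 − 4L = 2, giving L = 36.

L* = 36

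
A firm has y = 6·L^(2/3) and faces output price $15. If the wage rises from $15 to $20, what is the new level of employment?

L* = 27

From P·MP_L = w with MP_L = 4·L^(-1/3), the labor demand is L(w) = (60/w)^(3).
At w = 15: L = 64. At w = 20: L = 27.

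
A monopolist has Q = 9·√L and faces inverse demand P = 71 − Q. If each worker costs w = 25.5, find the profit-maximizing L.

L* = 9

Marginal revenue from the inverse demand is MR = 71 − 2Q.
The marginal product is MP_L = 4.5·L^(-1/2).
A monopolist hires until marginal revenue product equals the wage: MR·MP_L = w.
At L, Q = 9·√L. Substituting and solving: (71 − 18·√L)·4.5·L^(-1/2) = 25.5 gives L = 9.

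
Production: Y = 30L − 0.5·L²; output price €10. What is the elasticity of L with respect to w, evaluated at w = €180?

ε = -1.5

From P·MP_L = w with MP_L = 30 − L, labor demand is L(w) = 30 − w/10.
dL/dw = −1/(10) = -0.1.
At w = 180, L = 12, so ε = (dL/dw)·(w/L) = (-0.1)·(180/12) = -1.5.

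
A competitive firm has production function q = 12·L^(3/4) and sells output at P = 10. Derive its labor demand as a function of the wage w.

L(w) = (90/w)^(4)

MP_L = (3/4)·12·L^(-1/4) = 9·L^(-1/4).
Setting P·MP_L = w: 90·L^(-1/4) = w.
Solving for L: L^(-1/4) = w/90, so L = (90/w)^(4).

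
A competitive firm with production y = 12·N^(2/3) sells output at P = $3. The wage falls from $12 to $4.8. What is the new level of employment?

N* = 125

From P·MP_N = w with MP_N = 8·N^(-1/3), the labor demand is N(w) = (24/w)^(3).
At w = 12: N = 8. At w = 4.8: N = 125.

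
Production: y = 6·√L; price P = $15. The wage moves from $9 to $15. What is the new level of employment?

L* = 9

From P·MP_L = w with MP_L = 3·L^(-1/2), the labor demand is L(w) = (45/w)^(2).
At w = 9: L = 25. At w = 15: L = 9.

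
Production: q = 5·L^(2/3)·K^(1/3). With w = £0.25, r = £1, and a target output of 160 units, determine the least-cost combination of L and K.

Cost minimization requires the marginal rate of technical substitution to equal the input-price ratio: MP_L/MP_K = w/r.
Here MP_L/MP_K = (2/3)·(K/L)/(1/3) = 2·(K/L). Setting this equal to 0.25/1 = 0.25 gives K = 0.125L.
Substituting into q = 160: 5·L^(2/3)·(0.125L)^(1/3) = 160.
Solving, L = 64 and K = 8.

L* = 64, K* = 8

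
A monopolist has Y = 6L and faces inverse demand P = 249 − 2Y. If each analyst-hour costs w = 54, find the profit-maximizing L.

L* = 10

Marginal revenue from the inverse demand is MR = 249 − 4Y.
The marginal product is MP_L = 6.
A monopolist hires until marginal revenue product equals the wage: MR·MP_L = w.
(249 − 24L)·6 = 54, so L = 10.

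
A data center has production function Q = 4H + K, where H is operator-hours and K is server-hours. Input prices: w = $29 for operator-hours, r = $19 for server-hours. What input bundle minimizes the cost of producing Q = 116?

The inputs are perfect substitutes, so the firm uses whichever has the lower cost per unit of output.
Cost per unit of output via H is 7.25; via K it is 19. H is cheaper.
Producing Q = 116 with H alone: H = 29, K = 0.

H* = 29, K* = 0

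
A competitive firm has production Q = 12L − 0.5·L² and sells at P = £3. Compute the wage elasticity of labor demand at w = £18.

From P·MP_L = w with MP_L = 12 − L, labor demand is L(w) = 12 − w/3.
dL/dw = −1/(3) = -1/3.
At w = 18, L = 6, so ε = (dL/dw)·(w/L) = (-1/3)·(18/6) = -1.

ε = -1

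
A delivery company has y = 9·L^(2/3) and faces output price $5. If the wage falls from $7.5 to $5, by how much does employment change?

From P·MP_L = w with MP_L = 6·L^(-1/3), the labor demand is L(w) = (30/w)^(3).
At w = 7.5: L = 64. At w = 5: L = 216.
ΔL = 216 − 64 = 152.

ΔL = 152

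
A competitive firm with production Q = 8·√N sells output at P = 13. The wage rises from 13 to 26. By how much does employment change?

From P·MP_N = w with MP_N = 4·N^(-1/2), the labor demand is N(w) = (52/w)^(2).
At w = 13: N = 16. At w = 26: N = 4.
ΔN = 4 − 16 = -12.

ΔN = -12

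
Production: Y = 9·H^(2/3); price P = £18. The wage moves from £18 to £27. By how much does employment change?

ΔH = -152

From P·MP_H = w with MP_H = 6·H^(-1/3), the labor demand is H(w) = (108/w)^(3).
At w = 18: H = 216. At w = 27: H = 64.
ΔH = 64 − 216 = -152.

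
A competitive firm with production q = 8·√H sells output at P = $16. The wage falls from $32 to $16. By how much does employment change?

From P·MP_H = w with MP_H = 4·H^(-1/2), the labor demand is H(w) = (64/w)^(2).
At w = 32: H = 4. At w = 16: H = 16.
ΔH = 16 − 4 = 12.

ΔH = 12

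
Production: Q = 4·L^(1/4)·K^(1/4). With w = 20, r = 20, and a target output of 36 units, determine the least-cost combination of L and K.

L* = 81, K* = 81

Cost minimization requires the marginal rate of technical substitution to equal the input-price ratio: MP_L/MP_K = w/r.
Here MP_L/MP_K = (1/4)·(K/L)/(1/4) = (K/L). Setting this equal to 20/20 = 1 gives K = L.
Substituting into Q = 36: 4·L^(1/4)·(L)^(1/4) = 36.
Solving, L = 81 and K = 81.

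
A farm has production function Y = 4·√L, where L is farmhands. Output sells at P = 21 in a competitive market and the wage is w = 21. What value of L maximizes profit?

MP_L = (1/2)·4·L^(-1/2) = 2·L^(-1/2).
Profit maximization for a price taker requires P·MP_L = w: 21·2·L^(-1/2) = 21.
So L^(-1/2) = 0.5, which gives L = 4.

L* = 4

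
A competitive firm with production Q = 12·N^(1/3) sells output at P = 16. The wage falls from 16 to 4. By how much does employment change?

ΔN = 56

From P·MP_N = w with MP_N = 4·N^(-2/3), the labor demand is N(w) = (64/w)^(3/2).
At w = 16: N = 8. At w = 4: N = 64.
ΔN = 64 − 8 = 56.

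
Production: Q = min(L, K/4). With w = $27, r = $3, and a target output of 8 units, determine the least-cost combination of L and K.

L* = 8, K* = 32

With a fixed-proportions technology, the cost-minimizing bundle uses no slack in either input: L = K/4 = Q.
So L = 8 and K = 4·8 = 32.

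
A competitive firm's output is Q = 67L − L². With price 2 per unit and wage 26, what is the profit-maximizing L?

L* = 27

The marginal product of L is MP_L = 67 − 2L.
A price-taking firm hires until the value of the marginal product equals the wage: P·MP_L = w, so 2·(67 − 2L) = 26.
Then 67 − 2L = 13, giving L = 27.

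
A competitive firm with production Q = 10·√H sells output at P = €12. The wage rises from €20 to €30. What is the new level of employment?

H* = 4

From P·MP_H = w with MP_H = 5·H^(-1/2), the labor demand is H(w) = (60/w)^(2).
At w = 20: H = 9. At w = 30: H = 4.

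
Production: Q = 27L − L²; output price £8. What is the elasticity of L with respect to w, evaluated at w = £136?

From P·MP_L = w with MP_L = 27 − 2L, labor demand is L(w) = (27 − w/8)/2.
dL/dw = −1/(16) = -0.0625.
At w = 136, L = 5, so ε = (dL/dw)·(w/L) = (-0.0625)·(136/5) = -1.7.

ε = -1.7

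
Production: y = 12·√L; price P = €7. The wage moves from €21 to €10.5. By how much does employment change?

From P·MP_L = w with MP_L = 6·L^(-1/2), the labor demand is L(w) = (42/w)^(2).
At w = 21: L = 4. At w = 10.5: L = 16.
ΔL = 16 − 4 = 12.

ΔL = 12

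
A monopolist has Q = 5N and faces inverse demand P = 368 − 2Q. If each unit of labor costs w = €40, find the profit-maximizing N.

Marginal revenue from the inverse demand is MR = 368 − 4Q.
The marginal product is MP_N = 5.
A monopolist hires until marginal revenue product equals the wage: MR·MP_N = w.
(368 − 20N)·5 = 40, so N = 18.

N* = 18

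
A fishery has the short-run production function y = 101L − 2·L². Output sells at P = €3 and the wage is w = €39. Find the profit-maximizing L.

L* = 22

The marginal product of L is MP_L = 101 − 4L.
A price-taking firm hires until the value of the marginal product equals the wage: P·MP_L = w, so 3·(101 − 4L) = 39.
Then 101 − 4L = 13, giving L = 22.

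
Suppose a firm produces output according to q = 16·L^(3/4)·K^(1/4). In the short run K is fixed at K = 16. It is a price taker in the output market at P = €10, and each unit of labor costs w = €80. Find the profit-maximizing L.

With K = 16, MP_L = (3/4)·16·L^(-1/4)·16^(1/4) = 24·L^(-1/4).
Profit maximization for a price taker requires P·MP_L = w: 10·24·L^(-1/4) = 80.
So L^(-1/4) = 1/3, which gives L = 81.

L* = 81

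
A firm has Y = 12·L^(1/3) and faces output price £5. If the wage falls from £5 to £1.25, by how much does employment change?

From P·MP_L = w with MP_L = 4·L^(-2/3), the labor demand is L(w) = (20/w)^(3/2).
At w = 5: L = 8. At w = 1.25: L = 64.
ΔL = 64 − 8 = 56.

ΔL = 56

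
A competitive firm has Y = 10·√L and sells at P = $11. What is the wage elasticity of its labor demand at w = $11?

ε = -2

MP_L = (1/2)·10·L^(-1/2), so P·MP_L = w gives 55·L^(-1/2) = w.
Solving, L(w) = (55/w)^(2). This is a constant-elasticity form: L ∝ w^(−2), so ε = −2.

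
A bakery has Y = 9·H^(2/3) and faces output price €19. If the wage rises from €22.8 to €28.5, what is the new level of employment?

From P·MP_H = w with MP_H = 6·H^(-1/3), the labor demand is H(w) = (114/w)^(3).
At w = 22.8: H = 125. At w = 28.5: H = 64.

H* = 64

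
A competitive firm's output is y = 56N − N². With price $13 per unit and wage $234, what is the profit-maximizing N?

N* = 19

The marginal product of N is MP_N = 56 − 2N.
A price-taking firm hires until the value of the marginal product equals the wage: P·MP_N = w, so 13·(56 − 2N) = 234.
Then 56 − 2N = 18, giving N = 19.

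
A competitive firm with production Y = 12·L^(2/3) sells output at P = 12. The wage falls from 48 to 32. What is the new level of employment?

From P·MP_L = w with MP_L = 8·L^(-1/3), the labor demand is L(w) = (96/w)^(3).
At w = 48: L = 8. At w = 32: L = 27.

L* = 27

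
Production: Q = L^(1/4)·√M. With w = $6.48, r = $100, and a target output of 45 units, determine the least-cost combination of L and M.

L* = 625, M* = 81

Cost minimization requires the marginal rate of technical substitution to equal the input-price ratio: MP_L/MP_M = w/r.
Here MP_L/MP_M = (1/4)·(M/L)/(1/2) = 0.5·(M/L). Setting this equal to 6.48/100 = 0.0648 gives M = 0.1296L.
Substituting into Q = 45: L^(1/4)·(0.1296L)^(1/2) = 45.
Solving, L = 625 and M = 81.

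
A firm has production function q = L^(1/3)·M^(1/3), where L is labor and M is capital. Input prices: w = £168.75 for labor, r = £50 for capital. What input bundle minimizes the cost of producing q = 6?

Cost minimization requires the marginal rate of technical substitution to equal the input-price ratio: MP_L/MP_M = w/r.
Here MP_L/MP_M = (1/3)·(M/L)/(1/3) = (M/L). Setting this equal to 168.75/50 = 3.375 gives M = 3.375L.
Substituting into q = 6: L^(1/3)·(3.375L)^(1/3) = 6.
Solving, L = 8 and M = 27.

L* = 8, M* = 27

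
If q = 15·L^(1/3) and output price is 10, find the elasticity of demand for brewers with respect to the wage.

MP_L = (1/3)·15·L^(-2/3), so P·MP_L = w gives 50·L^(-2/3) = w.
Solving, L(w) = (50/w)^(3/2). This is a constant-elasticity form: L ∝ w^(−3/2), so ε = −3/2.

ε = -1.5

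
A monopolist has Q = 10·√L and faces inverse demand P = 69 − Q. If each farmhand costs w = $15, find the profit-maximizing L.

Marginal revenue from the inverse demand is MR = 69 − 2Q.
The marginal product is MP_L = 5·L^(-1/2).
A monopolist hires until marginal revenue product equals the wage: MR·MP_L = w.
At L, Q = 10·√L. Substituting and solving: (69 − 20·√L)·5·L^(-1/2) = 15 gives L = 9.

L* = 9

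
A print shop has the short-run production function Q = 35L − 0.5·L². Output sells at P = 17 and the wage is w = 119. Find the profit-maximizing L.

The marginal product of L is MP_L = 35 − L.
A price-taking firm hires until the value of the marginal product equals the wage: P·MP_L = w, so 17·(35 − L) = 119.
Then 35 − L = 7, giving L = 28.

L* = 28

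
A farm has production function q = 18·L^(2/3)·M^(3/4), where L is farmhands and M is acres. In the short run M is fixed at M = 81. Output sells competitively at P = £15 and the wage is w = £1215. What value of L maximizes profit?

L* = 64

With M = 81, MP_L = (2/3)·18·L^(-1/3)·81^(3/4) = 324·L^(-1/3).
Profit maximization for a price taker requires P·MP_L = w: 15·324·L^(-1/3) = 1215.
So L^(-1/3) = 0.25, which gives L = 64.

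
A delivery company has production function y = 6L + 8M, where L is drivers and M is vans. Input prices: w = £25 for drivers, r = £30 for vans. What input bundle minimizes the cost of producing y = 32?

L* = 0, M* = 4

The inputs are perfect substitutes, so the firm uses whichever has the lower cost per unit of output.
Cost per unit of output via L is w/6 = 25/6; via M it is r/8 = 3.75. M is cheaper.
Producing y = 32 with M alone: L = 0, M = 4.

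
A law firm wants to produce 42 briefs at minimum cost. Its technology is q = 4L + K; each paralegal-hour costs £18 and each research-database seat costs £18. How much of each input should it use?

L* = 10.5, K* = 0

The inputs are perfect substitutes, so the firm uses whichever has the lower cost per unit of output.
Cost per unit of output via L is 4.5; via K it is 18. L is cheaper.
Producing q = 42 with L alone: L = 10.5, K = 0.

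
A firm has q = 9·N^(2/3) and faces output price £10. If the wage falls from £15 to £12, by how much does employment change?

ΔN = 61

From P·MP_N = w with MP_N = 6·N^(-1/3), the labor demand is N(w) = (60/w)^(3).
At w = 15: N = 64. At w = 12: N = 125.
ΔN = 125 − 64 = 61.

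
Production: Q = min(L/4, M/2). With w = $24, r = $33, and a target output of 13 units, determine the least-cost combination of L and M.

With a fixed-proportions technology, the cost-minimizing bundle uses no slack in either input: L/4 = M/2 = Q.
So L = 4·13 = 52 and M = 2·13 = 26.

L* = 52, M* = 26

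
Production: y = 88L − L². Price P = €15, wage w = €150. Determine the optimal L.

The marginal product of L is MP_L = 88 − 2L.
A price-taking firm hires until the value of the marginal product equals the wage: P·MP_L = w, so 15·(88 − 2L) = 150.
Then 88 − 2L = 10, giving L = 39.

L* = 39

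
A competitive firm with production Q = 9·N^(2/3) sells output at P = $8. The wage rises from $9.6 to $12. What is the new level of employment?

N* = 64

From P·MP_N = w with MP_N = 6·N^(-1/3), the labor demand is N(w) = (48/w)^(3).
At w = 9.6: N = 125. At w = 12: N = 64.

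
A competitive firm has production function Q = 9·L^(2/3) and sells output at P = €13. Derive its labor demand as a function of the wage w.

L(w) = 474552/w³

MP_L = (2/3)·9·L^(-1/3) = 6·L^(-1/3).
Setting P·MP_L = w: 78·L^(-1/3) = w.
Solving for L: L^(-1/3) = w/78, so L = (78/w)^(3).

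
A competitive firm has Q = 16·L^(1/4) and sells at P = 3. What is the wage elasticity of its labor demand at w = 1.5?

MP_L = (1/4)·16·L^(-3/4), so P·MP_L = w gives 12·L^(-3/4) = w.
Solving, L(w) = (12/w)^(4/3). This is a constant-elasticity form: L ∝ w^(−4/3), so ε = −4/3.

ε = -4/3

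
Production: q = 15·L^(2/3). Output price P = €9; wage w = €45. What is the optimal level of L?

L* = 8

MP_L = (2/3)·15·L^(-1/3) = 10·L^(-1/3).
Profit maximization for a price taker requires P·MP_L = w: 9·10·L^(-1/3) = 45.
So L^(-1/3) = 0.5, which gives L = 8.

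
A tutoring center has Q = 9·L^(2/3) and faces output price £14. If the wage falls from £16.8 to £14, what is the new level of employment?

From P·MP_L = w with MP_L = 6·L^(-1/3), the labor demand is L(w) = (84/w)^(3).
At w = 16.8: L = 125. At w = 14: L = 216.

L* = 216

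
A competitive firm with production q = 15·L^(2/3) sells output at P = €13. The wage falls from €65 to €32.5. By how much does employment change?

ΔL = 56

From P·MP_L = w with MP_L = 10·L^(-1/3), the labor demand is L(w) = (130/w)^(3).
At w = 65: L = 8. At w = 32.5: L = 64.
ΔL = 64 − 8 = 56.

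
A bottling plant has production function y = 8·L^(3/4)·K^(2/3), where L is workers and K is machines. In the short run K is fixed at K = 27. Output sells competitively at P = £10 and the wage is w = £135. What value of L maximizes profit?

L* = 256

With K = 27, MP_L = (3/4)·8·L^(-1/4)·27^(2/3) = 54·L^(-1/4).
Profit maximization for a price taker requires P·MP_L = w: 10·54·L^(-1/4) = 135.
So L^(-1/4) = 0.25, which gives L = 256.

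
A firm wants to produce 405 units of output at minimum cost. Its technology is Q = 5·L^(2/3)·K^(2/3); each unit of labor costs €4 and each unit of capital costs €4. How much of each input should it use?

L* = 27, K* = 27

Cost minimization requires the marginal rate of technical substitution to equal the input-price ratio: MP_L/MP_K = w/r.
Here MP_L/MP_K = (2/3)·(K/L)/(2/3) = (K/L). Setting this equal to 4/4 = 1 gives K = L.
Substituting into Q = 405: 5·L^(2/3)·(L)^(2/3) = 405.
Solving, L = 27 and K = 27.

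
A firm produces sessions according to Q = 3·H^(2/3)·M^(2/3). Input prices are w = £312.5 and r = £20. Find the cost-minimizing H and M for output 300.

H* = 8, M* = 125

Cost minimization requires the marginal rate of technical substitution to equal the input-price ratio: MP_H/MP_M = w/r.
Here MP_H/MP_M = (2/3)·(M/H)/(2/3) = (M/H). Setting this equal to 312.5/20 = 15.625 gives M = 15.625H.
Substituting into Q = 300: 3·H^(2/3)·(15.625H)^(2/3) = 300.
Solving, H = 8 and M = 125.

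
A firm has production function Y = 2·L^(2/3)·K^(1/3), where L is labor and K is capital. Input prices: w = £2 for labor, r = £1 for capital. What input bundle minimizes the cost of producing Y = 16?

L* = 8, K* = 8

Cost minimization requires the marginal rate of technical substitution to equal the input-price ratio: MP_L/MP_K = w/r.
Here MP_L/MP_K = (2/3)·(K/L)/(1/3) = 2·(K/L). Setting this equal to 2/1 = 2 gives K = L.
Substituting into Y = 16: 2·L^(2/3)·(L)^(1/3) = 16.
Solving, L = 8 and K = 8.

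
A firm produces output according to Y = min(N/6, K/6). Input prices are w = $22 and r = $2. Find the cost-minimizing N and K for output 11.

N* = 66, K* = 66

With a fixed-proportions technology, the cost-minimizing bundle uses no slack in either input: N/6 = K/6 = Y.
So N = 6·11 = 66 and K = 6·11 = 66.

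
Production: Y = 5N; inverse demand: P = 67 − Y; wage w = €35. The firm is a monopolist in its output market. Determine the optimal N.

Marginal revenue from the inverse demand is MR = 67 − 2Y.
The marginal product is MP_N = 5.
A monopolist hires until marginal revenue product equals the wage: MR·MP_N = w.
(67 − 10N)·5 = 35, so N = 6.

N* = 6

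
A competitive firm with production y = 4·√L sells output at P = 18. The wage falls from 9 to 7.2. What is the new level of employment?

L* = 25

From P·MP_L = w with MP_L = 2·L^(-1/2), the labor demand is L(w) = (36/w)^(2).
At w = 9: L = 16. At w = 7.2: L = 25.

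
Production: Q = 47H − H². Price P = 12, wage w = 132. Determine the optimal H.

The marginal product of H is MP_H = 47 − 2H.
A price-taking firm hires until the value of the marginal product equals the wage: P·MP_H = w, so 12·(47 − 2H) = 132.
Then 47 − 2H = 11, giving H = 18.

H* = 18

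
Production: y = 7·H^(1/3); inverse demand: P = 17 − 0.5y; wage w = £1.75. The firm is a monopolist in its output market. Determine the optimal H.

H* = 8

Marginal revenue from the inverse demand is MR = 17 − y.
The marginal product is MP_H = (7/3)·H^(-2/3).
A monopolist hires until marginal revenue product equals the wage: MR·MP_H = w.
At H, y = 7·H^(1/3). Substituting and solving: (17 − 7·H^(1/3))·(7/3)·H^(-2/3) = 1.75 gives H = 8.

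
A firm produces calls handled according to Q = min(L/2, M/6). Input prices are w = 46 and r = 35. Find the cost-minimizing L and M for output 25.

L* = 50, M* = 150

With a fixed-proportions technology, the cost-minimizing bundle uses no slack in either input: L/2 = M/6 = Q.
So L = 2·25 = 50 and M = 6·25 = 150.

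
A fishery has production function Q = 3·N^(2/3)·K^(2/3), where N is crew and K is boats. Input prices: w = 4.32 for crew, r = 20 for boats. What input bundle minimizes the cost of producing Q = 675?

N* = 125, K* = 27

Cost minimization requires the marginal rate of technical substitution to equal the input-price ratio: MP_N/MP_K = w/r.
Here MP_N/MP_K = (2/3)·(K/N)/(2/3) = (K/N). Setting this equal to 4.32/20 = 0.216 gives K = 0.216N.
Substituting into Q = 675: 3·N^(2/3)·(0.216N)^(2/3) = 675.
Solving, N = 125 and K = 27.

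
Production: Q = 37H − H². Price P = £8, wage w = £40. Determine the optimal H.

H* = 16

The marginal product of H is MP_H = 37 − 2H.
A price-taking firm hires until the value of the marginal product equals the wage: P·MP_H = w, so 8·(37 − 2H) = 40.
Then 37 − 2H = 5, giving H = 16.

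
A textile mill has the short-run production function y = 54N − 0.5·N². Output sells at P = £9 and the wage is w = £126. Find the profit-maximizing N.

N* = 40

The marginal product of N is MP_N = 54 − N.
A price-taking firm hires until the value of the marginal product equals the wage: P·MP_N = w, so 9·(54 − N) = 126.
Then 54 − N = 14, giving N = 40.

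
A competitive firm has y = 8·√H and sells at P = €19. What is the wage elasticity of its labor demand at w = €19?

MP_H = (1/2)·8·H^(-1/2), so P·MP_H = w gives 76·H^(-1/2) = w.
Solving, H(w) = (76/w)^(2). This is a constant-elasticity form: H ∝ w^(−2), so ε = −2.

ε = -2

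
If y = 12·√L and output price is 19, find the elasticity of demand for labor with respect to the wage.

ε = -2

MP_L = (1/2)·12·L^(-1/2), so P·MP_L = w gives 114·L^(-1/2) = w.
Solving, L(w) = (114/w)^(2). This is a constant-elasticity form: L ∝ w^(−2), so ε = −2.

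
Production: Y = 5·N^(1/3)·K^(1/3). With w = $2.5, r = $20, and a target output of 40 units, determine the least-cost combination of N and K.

N* = 64, K* = 8

Cost minimization requires the marginal rate of technical substitution to equal the input-price ratio: MP_N/MP_K = w/r.
Here MP_N/MP_K = (1/3)·(K/N)/(1/3) = (K/N). Setting this equal to 2.5/20 = 0.125 gives K = 0.125N.
Substituting into Y = 40: 5·N^(1/3)·(0.125N)^(1/3) = 40.
Solving, N = 64 and K = 8.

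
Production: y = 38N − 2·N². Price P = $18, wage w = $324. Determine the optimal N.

N* = 5

The marginal product of N is MP_N = 38 − 4N.
A price-taking firm hires until the value of the marginal product equals the wage: P·MP_N = w, so 18·(38 − 4N) = 324.
Then 38 − 4N = 18, giving N = 5.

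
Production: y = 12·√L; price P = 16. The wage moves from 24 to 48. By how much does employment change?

From P·MP_L = w with MP_L = 6·L^(-1/2), the labor demand is L(w) = (96/w)^(2).
At w = 24: L = 16. At w = 48: L = 4.
ΔL = 4 − 16 = -12.

ΔL = -12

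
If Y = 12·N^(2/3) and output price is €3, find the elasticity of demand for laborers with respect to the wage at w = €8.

MP_N = (2/3)·12·N^(-1/3), so P·MP_N = w gives 24·N^(-1/3) = w.
Solving, N(w) = (24/w)^(3). This is a constant-elasticity form: N ∝ w^(−3), so ε = −3.

ε = -3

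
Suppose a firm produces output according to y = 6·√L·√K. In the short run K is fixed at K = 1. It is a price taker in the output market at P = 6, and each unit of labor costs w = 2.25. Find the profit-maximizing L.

With K = 1, MP_L = (1/2)·6·L^(-1/2)·1^(1/2) = 3·L^(-1/2).
Profit maximization for a price taker requires P·MP_L = w: 6·3·L^(-1/2) = 2.25.
So L^(-1/2) = 0.125, which gives L = 64.

L* = 64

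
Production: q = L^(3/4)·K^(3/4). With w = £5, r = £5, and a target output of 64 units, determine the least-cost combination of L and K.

Cost minimization requires the marginal rate of technical substitution to equal the input-price ratio: MP_L/MP_K = w/r.
Here MP_L/MP_K = (3/4)·(K/L)/(3/4) = (K/L). Setting this equal to 5/5 = 1 gives K = L.
Substituting into q = 64: L^(3/4)·(L)^(3/4) = 64.
Solving, L = 16 and K = 16.

L* = 16, K* = 16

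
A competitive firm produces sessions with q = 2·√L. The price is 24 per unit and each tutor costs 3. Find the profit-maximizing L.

MP_L = (1/2)·2·L^(-1/2) = L^(-1/2).
Profit maximization for a price taker requires P·MP_L = w: 24·L^(-1/2) = 3.
So L^(-1/2) = 0.125, which gives L = 64.

L* = 64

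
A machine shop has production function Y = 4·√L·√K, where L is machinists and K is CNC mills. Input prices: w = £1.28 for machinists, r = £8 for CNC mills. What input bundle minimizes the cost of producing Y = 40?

Cost minimization requires the marginal rate of technical substitution to equal the input-price ratio: MP_L/MP_K = w/r.
Here MP_L/MP_K = (1/2)·(K/L)/(1/2) = (K/L). Setting this equal to 1.28/8 = 0.16 gives K = 0.16L.
Substituting into Y = 40: 4·L^(1/2)·(0.16L)^(1/2) = 40.
Solving, L = 25 and K = 4.

L* = 25, K* = 4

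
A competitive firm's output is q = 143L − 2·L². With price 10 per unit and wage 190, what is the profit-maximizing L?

The marginal product of L is MP_L = 143 − 4L.
A price-taking firm hires until the value of the marginal product equals the wage: P·MP_L = w, so 10·(143 − 4L) = 190.
Then 143 − 4L = 19, giving L = 31.

L* = 31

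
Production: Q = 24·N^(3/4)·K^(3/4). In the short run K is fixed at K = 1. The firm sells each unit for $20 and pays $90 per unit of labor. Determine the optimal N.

N* = 256

With K = 1, MP_N = (3/4)·24·N^(-1/4)·1^(3/4) = 18·N^(-1/4).
Profit maximization for a price taker requires P·MP_N = w: 20·18·N^(-1/4) = 90.
So N^(-1/4) = 0.25, which gives N = 256.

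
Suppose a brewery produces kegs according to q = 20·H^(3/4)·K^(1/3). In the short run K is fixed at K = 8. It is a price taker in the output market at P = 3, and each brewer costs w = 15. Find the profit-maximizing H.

With K = 8, MP_H = (3/4)·20·H^(-1/4)·8^(1/3) = 30·H^(-1/4).
Profit maximization for a price taker requires P·MP_H = w: 3·30·H^(-1/4) = 15.
So H^(-1/4) = 1/6, which gives H = 1296.

H* = 1296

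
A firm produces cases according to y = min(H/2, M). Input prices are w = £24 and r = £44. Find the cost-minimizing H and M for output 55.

With a fixed-proportions technology, the cost-minimizing bundle uses no slack in either input: H/2 = M = y.
So H = 2·55 = 110 and M = 55.

H* = 110, M* = 55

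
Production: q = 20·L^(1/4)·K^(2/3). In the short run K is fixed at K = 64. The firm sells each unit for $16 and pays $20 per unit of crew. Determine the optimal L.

L* = 256

With K = 64, MP_L = (1/4)·20·L^(-3/4)·64^(2/3) = 80·L^(-3/4).
Profit maximization for a price taker requires P·MP_L = w: 16·80·L^(-3/4) = 20.
So L^(-3/4) = 0.015625, which gives L = 256.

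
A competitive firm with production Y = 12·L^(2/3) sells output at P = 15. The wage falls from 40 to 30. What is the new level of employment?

L* = 64

From P·MP_L = w with MP_L = 8·L^(-1/3), the labor demand is L(w) = (120/w)^(3).
At w = 40: L = 27. At w = 30: L = 64.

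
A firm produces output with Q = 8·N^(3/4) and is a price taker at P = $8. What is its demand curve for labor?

N(w) = 5308416/w^(4)

MP_N = (3/4)·8·N^(-1/4) = 6·N^(-1/4).
Setting P·MP_N = w: 48·N^(-1/4) = w.
Solving for N: N^(-1/4) = w/48, so N = (48/w)^(4).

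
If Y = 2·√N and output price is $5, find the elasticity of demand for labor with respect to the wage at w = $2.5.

MP_N = (1/2)·2·N^(-1/2), so P·MP_N = w gives 5·N^(-1/2) = w.
Solving, N(w) = (5/w)^(2). This is a constant-elasticity form: N ∝ w^(−2), so ε = −2.

ε = -2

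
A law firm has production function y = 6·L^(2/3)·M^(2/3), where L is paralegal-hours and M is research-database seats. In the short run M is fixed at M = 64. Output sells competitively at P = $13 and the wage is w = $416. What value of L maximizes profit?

With M = 64, MP_L = (2/3)·6·L^(-1/3)·64^(2/3) = 64·L^(-1/3).
Profit maximization for a price taker requires P·MP_L = w: 13·64·L^(-1/3) = 416.
So L^(-1/3) = 0.5, which gives L = 8.

L* = 8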